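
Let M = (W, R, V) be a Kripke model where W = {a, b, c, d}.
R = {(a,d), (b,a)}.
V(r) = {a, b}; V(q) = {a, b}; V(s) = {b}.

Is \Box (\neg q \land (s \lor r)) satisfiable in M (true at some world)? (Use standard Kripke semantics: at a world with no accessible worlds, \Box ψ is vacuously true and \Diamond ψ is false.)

Yes

Recall that \Box ψ holds at a world iff ψ holds at every accessible world, and \Diamond ψ holds iff ψ holds at some accessible world.
Let φ = \Box (\neg q \land (s \lor r)). Evaluate φ at each world:
  a (successors {d}): φ is false.
  b (successors {a}): φ is false.
  c (successors ∅): φ is true.
  d (successors ∅): φ is true.
Detail at c (witness):
  At c: no accessible worlds, so \Box (\neg q \land (s \lor r)) holds vacuously.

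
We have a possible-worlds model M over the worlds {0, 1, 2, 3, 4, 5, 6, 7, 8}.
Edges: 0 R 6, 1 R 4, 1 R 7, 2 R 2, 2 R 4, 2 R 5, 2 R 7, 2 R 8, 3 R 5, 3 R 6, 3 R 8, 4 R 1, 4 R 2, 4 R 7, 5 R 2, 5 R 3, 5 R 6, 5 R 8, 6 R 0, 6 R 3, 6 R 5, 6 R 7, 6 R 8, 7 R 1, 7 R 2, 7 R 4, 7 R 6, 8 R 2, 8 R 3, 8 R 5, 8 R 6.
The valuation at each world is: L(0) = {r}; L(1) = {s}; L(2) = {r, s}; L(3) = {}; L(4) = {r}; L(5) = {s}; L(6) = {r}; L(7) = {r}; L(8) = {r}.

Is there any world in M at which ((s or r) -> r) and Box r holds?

Yes

Recall that Box ψ holds at a world iff ψ holds at every accessible world, and Dia ψ holds iff ψ holds at some accessible world.
Let φ = ((s or r) -> r) and Box r. Evaluate φ at each world:
  0 (successors {6}): φ is true.
  1 (successors {4, 7}): φ is false.
  2 (successors {2, 4, 5, 7, 8}): φ is false.
  3 (successors {5, 6, 8}): φ is false.
  4 (successors {1, 2, 7}): φ is false.
  5 (successors {2, 3, 6, 8}): φ is false.
  6 (successors {0, 3, 5, 7, 8}): φ is false.
  7 (successors {1, 2, 4, 6}): φ is false.
  8 (successors {2, 3, 5, 6}): φ is false.
Detail at 0 (witness):
  At 0: (s or r) -> r is true, Box r is true, so ((s or r) -> r) and Box r is true.
    At 0: Box r requires r at every successor {6}.
      At 6: r is true.
    So Box r is true at 0.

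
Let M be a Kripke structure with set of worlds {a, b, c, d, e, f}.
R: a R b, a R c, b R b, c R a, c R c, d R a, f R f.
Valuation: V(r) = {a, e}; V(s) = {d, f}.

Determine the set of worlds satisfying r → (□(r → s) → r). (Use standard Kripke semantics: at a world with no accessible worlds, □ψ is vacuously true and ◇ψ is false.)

Recall that □ψ holds at a world iff ψ holds at every accessible world, and ◇ψ holds iff ψ holds at some accessible world.
Let φ = r → (□(r → s) → r). Evaluate φ at each world:
  a (successors {b, c}): φ is true.
  b (successors {b}): φ is true.
  c (successors {a, c}): φ is true.
  d (successors {a}): φ is true.
  e (successors ∅): φ is true.
  f (successors {f}): φ is true.
For instance, at d:
  At d: r is false, □(r → s) → r is true, so r → (□(r → s) → r) is true.
    At d: □(r → s) is false, r is false, so □(r → s) → r is true.
      At d: □(r → s) requires r → s at every successor {a}.
        r → s fails at a, so □(r → s) is false at d.
Satisfying worlds: {a, b, c, d, e, f}

a, b, c, d, e, f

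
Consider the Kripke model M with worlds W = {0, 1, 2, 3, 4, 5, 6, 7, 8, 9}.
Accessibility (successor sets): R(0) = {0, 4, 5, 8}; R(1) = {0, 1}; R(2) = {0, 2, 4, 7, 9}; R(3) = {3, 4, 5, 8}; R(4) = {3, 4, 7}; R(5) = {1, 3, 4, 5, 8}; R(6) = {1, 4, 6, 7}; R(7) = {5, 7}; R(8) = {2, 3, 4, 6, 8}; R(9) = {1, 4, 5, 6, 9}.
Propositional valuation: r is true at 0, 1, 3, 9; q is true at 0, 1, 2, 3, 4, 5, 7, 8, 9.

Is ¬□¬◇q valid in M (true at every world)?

Yes

Let φ = ¬□¬◇q. Evaluate φ at each world:
  0 (successors {0, 4, 5, 8}): φ is true.
  1 (successors {0, 1}): φ is true.
  2 (successors {0, 2, 4, 7, 9}): φ is true.
  3 (successors {3, 4, 5, 8}): φ is true.
  4 (successors {3, 4, 7}): φ is true.
  5 (successors {1, 3, 4, 5, 8}): φ is true.
  6 (successors {1, 4, 6, 7}): φ is true.
  7 (successors {5, 7}): φ is true.
  8 (successors {2, 3, 4, 6, 8}): φ is true.
  9 (successors {1, 4, 5, 6, 9}): φ is true.
For instance, at 1:
  At 1: □¬◇q is false, so ¬□¬◇q is true.
    At 1: □¬◇q requires ¬◇q at every successor {0, 1}.
      ¬◇q fails at 0, so □¬◇q is false at 1.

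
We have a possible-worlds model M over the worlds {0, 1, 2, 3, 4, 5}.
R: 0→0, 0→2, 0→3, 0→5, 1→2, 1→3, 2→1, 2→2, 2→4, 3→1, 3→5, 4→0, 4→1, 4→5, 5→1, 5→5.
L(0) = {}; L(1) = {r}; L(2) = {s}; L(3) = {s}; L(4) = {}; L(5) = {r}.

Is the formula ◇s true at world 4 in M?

No

At 4: ◇s requires s at some successor in {0, 1, 5}.
  At 0: s is false.
  At 1: s is false.
  At 5: s is false.
So ◇s is false at 4.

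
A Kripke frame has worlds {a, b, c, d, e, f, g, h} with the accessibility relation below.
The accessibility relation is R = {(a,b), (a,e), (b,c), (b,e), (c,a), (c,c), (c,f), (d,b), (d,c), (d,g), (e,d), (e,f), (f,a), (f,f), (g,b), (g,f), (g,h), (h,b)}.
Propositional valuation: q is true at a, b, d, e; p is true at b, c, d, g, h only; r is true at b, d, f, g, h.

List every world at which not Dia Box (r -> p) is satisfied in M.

Recall that Box ψ holds at a world iff ψ holds at every accessible world, and Dia ψ holds iff ψ holds at some accessible world.
Let φ = not Dia Box (r -> p). Evaluate φ at each world:
  a (successors {b, e}): φ is false.
  b (successors {c, e}): φ is true.
  c (successors {a, c, f}): φ is false.
  d (successors {b, c, g}): φ is false.
  e (successors {d, f}): φ is false.
  f (successors {a, f}): φ is false.
  g (successors {b, f, h}): φ is false.
  h (successors {b}): φ is false.
For instance, at e:
  At e: Dia Box (r -> p) is true, so not Dia Box (r -> p) is false.
    At e: Dia Box (r -> p) requires Box (r -> p) at some successor in {d, f}.
      Box (r -> p) holds at d, so Dia Box (r -> p) is true at e.
Satisfying worlds: {b}

b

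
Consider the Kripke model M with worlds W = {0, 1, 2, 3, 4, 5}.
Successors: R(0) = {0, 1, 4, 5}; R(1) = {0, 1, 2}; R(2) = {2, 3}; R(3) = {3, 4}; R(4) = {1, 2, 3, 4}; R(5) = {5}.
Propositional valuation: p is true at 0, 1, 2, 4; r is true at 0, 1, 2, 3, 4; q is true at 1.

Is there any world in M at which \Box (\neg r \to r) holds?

Let φ = \Box (\neg r \to r). Evaluate φ at each world:
  0 (successors {0, 1, 4, 5}): φ is false.
  1 (successors {0, 1, 2}): φ is true.
  2 (successors {2, 3}): φ is true.
  3 (successors {3, 4}): φ is true.
  4 (successors {1, 2, 3, 4}): φ is true.
  5 (successors {5}): φ is false.
Detail at 1 (witness):
  At 1: \Box (\neg r \to r) requires \neg r \to r at every successor {0, 1, 2}.
    At 0: \neg r \to r is true.
    At 1: \neg r \to r is true.
    At 2: \neg r \to r is true.
  So \Box (\neg r \to r) is true at 1.

Yes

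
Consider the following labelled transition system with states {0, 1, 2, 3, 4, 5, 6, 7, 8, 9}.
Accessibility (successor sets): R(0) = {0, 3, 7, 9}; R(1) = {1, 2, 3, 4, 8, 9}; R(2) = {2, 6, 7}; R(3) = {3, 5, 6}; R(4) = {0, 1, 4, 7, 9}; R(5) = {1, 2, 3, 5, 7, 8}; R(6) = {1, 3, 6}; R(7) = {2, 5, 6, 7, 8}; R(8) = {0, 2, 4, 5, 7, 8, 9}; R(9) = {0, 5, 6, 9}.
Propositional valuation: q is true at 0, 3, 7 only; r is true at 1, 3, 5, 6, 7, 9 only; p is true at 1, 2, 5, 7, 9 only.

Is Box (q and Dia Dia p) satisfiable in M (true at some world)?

Recall that Box ψ holds at a world iff ψ holds at every accessible world, and Dia ψ holds iff ψ holds at some accessible world.
Let φ = Box (q and Dia Dia p). Evaluate φ at each world:
  0 (successors {0, 3, 7, 9}): φ is false.
  1 (successors {1, 2, 3, 4, 8, 9}): φ is false.
  2 (successors {2, 6, 7}): φ is false.
  3 (successors {3, 5, 6}): φ is false.
  4 (successors {0, 1, 4, 7, 9}): φ is false.
  5 (successors {1, 2, 3, 5, 7, 8}): φ is false.
  6 (successors {1, 3, 6}): φ is false.
  7 (successors {2, 5, 6, 7, 8}): φ is false.
  8 (successors {0, 2, 4, 5, 7, 8, 9}): φ is false.
  9 (successors {0, 5, 6, 9}): φ is false.
For instance, at 3:
  At 3: Box (q and Dia Dia p) requires q and Dia Dia p at every successor {3, 5, 6}.
    q and Dia Dia p fails at 5, so Box (q and Dia Dia p) is false at 3.
      At 5: q is false, Dia Dia p is true, so q and Dia Dia p is false.

No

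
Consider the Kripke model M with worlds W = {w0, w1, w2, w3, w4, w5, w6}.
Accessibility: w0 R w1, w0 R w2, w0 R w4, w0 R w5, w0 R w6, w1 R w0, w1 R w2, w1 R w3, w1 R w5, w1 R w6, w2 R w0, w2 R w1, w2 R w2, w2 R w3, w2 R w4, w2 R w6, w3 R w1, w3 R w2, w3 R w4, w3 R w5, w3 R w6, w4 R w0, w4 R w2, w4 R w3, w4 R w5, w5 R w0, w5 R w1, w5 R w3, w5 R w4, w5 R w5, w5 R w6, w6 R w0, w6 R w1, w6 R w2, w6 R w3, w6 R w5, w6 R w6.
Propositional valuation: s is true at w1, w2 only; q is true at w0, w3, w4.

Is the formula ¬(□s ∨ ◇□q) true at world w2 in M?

Yes

At w2: □s ∨ ◇□q is false, so ¬(□s ∨ ◇□q) is true.
  At w2: □s is false, ◇□q is false, so □s ∨ ◇□q is false.
    At w2: □s requires s at every successor {w0, w1, w2, w3, w4, w6}.
      s fails at w0, so □s is false at w2.
    At w2: ◇□q requires □q at some successor in {w0, w1, w2, w3, w4, w6}.
      At w0: □q is false.
      At w1: □q is false.
      At w2: □q is false.
      At w3: □q is false.
      At w4: □q is false.
      At w6: □q is false.
    So ◇□q is false at w2.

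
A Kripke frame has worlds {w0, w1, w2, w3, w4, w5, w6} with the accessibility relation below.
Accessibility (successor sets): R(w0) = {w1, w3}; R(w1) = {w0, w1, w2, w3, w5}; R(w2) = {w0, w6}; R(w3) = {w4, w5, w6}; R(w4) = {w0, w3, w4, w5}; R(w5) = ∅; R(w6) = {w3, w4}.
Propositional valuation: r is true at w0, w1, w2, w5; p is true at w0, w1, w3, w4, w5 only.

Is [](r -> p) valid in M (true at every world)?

No

Let φ = [](r -> p). Evaluate φ at each world:
  w0 (successors {w1, w3}): φ is true.
  w1 (successors {w0, w1, w2, w3, w5}): φ is false.
  w2 (successors {w0, w6}): φ is true.
  w3 (successors {w4, w5, w6}): φ is true.
  w4 (successors {w0, w3, w4, w5}): φ is true.
  w5 (successors ∅): φ is true.
  w6 (successors {w3, w4}): φ is true.
Detail at w1 (counterexample):
  At w1: [](r -> p) requires r -> p at every successor {w0, w1, w2, w3, w5}.
    r -> p fails at w2, so [](r -> p) is false at w1.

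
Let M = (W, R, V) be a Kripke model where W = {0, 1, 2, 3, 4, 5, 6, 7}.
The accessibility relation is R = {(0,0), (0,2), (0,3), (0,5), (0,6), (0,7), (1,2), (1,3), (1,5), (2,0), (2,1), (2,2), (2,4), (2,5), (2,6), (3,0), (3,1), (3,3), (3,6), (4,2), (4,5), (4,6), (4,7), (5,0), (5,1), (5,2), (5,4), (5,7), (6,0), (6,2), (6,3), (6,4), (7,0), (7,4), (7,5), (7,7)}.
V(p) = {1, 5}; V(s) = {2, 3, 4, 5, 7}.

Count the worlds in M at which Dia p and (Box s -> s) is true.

Let φ = Dia p and (Box s -> s). Evaluate φ at each world:
  0 (successors {0, 2, 3, 5, 6, 7}): φ is true.
  1 (successors {2, 3, 5}): φ is false.
  2 (successors {0, 1, 2, 4, 5, 6}): φ is true.
  3 (successors {0, 1, 3, 6}): φ is true.
  4 (successors {2, 5, 6, 7}): φ is true.
  5 (successors {0, 1, 2, 4, 7}): φ is true.
  6 (successors {0, 2, 3, 4}): φ is false.
  7 (successors {0, 4, 5, 7}): φ is true.
For instance, at 7:
  At 7: Dia p is true, Box s -> s is true, so Dia p and (Box s -> s) is true.
    At 7: Dia p requires p at some successor in {0, 4, 5, 7}.
      p holds at 5, so Dia p is true at 7.
    At 7: Box s is false, s is true, so Box s -> s is true.
      At 7: Box s requires s at every successor {0, 4, 5, 7}.
        s fails at 0, so Box s is false at 7.
Satisfying worlds: {0, 2, 3, 4, 5, 7}

6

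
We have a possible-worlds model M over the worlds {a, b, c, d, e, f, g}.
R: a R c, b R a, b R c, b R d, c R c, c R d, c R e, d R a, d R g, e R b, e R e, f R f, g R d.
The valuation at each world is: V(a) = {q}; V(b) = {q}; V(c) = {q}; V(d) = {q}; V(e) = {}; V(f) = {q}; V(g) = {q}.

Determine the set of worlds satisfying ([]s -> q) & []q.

a, b, d, f, g

Let φ = ([]s -> q) & []q. Evaluate φ at each world:
  a (successors {c}): φ is true.
  b (successors {a, c, d}): φ is true.
  c (successors {c, d, e}): φ is false.
  d (successors {a, g}): φ is true.
  e (successors {b, e}): φ is false.
  f (successors {f}): φ is true.
  g (successors {d}): φ is true.
For instance, at a:
  At a: []s -> q is true, []q is true, so ([]s -> q) & []q is true.
    At a: []s is false, q is true, so []s -> q is true.
      At a: []s requires s at every successor {c}.
        s fails at c, so []s is false at a.
    At a: []q requires q at every successor {c}.
      At c: q is true.
    So []q is true at a.
Satisfying worlds: {a, b, d, f, g}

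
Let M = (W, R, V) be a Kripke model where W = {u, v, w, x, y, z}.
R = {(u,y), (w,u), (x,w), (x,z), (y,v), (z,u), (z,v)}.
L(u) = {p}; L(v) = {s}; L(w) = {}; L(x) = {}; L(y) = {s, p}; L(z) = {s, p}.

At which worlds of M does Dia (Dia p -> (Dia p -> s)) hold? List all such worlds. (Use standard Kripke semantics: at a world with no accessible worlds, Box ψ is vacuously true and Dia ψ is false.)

Let φ = Dia (Dia p -> (Dia p -> s)). Evaluate φ at each world:
  u (successors {y}): φ is true.
  v (successors ∅): φ is false.
  w (successors {u}): φ is false.
  x (successors {w, z}): φ is true.
  y (successors {v}): φ is true.
  z (successors {u, v}): φ is true.
For instance, at u:
  At u: Dia (Dia p -> (Dia p -> s)) requires Dia p -> (Dia p -> s) at some successor in {y}.
    Dia p -> (Dia p -> s) holds at y, so Dia (Dia p -> (Dia p -> s)) is true at u.
      At y: Dia p is false, Dia p -> s is true, so Dia p -> (Dia p -> s) is true.
Satisfying worlds: {u, x, y, z}

u, x, y, z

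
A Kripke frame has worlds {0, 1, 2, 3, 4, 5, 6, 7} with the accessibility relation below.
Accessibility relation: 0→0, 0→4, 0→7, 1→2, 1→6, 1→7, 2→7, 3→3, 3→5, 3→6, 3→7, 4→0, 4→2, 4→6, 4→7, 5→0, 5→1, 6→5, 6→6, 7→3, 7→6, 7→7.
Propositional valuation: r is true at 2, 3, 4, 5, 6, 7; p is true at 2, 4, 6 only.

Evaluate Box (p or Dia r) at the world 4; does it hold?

Recall that Box ψ holds at a world iff ψ holds at every accessible world, and Dia ψ holds iff ψ holds at some accessible world.
At 4: Box (p or Dia r) requires p or Dia r at every successor {0, 2, 6, 7}.
  At 0: p or Dia r is true.
  At 2: p or Dia r is true.
  At 6: p or Dia r is true.
  At 7: p or Dia r is true.
So Box (p or Dia r) is true at 4.

Yes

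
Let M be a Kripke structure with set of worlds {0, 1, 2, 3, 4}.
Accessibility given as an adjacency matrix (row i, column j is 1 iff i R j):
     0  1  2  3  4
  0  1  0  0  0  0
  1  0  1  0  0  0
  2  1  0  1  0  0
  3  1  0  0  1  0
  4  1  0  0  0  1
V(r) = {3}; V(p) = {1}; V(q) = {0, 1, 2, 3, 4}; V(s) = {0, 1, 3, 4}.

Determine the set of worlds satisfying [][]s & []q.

0, 1, 3, 4

Let φ = [][]s & []q. Evaluate φ at each world:
  0 (successors {0}): φ is true.
  1 (successors {1}): φ is true.
  2 (successors {0, 2}): φ is false.
  3 (successors {0, 3}): φ is true.
  4 (successors {0, 4}): φ is true.
For instance, at 1:
  At 1: [][]s is true, []q is true, so [][]s & []q is true.
    At 1: [][]s requires []s at every successor {1}.
      At 1: []s is true.
    So [][]s is true at 1.
    At 1: []q requires q at every successor {1}.
      At 1: q is true.
    So []q is true at 1.
Satisfying worlds: {0, 1, 3, 4}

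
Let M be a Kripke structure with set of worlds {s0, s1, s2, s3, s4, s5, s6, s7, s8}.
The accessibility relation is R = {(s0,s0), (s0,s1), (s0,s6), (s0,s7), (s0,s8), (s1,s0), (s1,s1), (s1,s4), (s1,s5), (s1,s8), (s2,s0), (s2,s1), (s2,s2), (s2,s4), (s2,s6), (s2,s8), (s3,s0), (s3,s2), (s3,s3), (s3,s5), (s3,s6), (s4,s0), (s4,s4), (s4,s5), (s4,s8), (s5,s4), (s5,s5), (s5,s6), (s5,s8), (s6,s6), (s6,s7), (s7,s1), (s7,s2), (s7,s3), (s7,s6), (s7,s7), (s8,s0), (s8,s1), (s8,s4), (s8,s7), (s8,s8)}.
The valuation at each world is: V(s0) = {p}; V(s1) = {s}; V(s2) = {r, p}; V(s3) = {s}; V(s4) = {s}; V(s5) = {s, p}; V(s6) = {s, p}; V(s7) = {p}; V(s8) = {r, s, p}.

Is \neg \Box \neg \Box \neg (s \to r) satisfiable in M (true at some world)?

No

Let φ = \neg \Box \neg \Box \neg (s \to r). Evaluate φ at each world:
  s0 (successors {s0, s1, s6, s7, s8}): φ is false.
  s1 (successors {s0, s1, s4, s5, s8}): φ is false.
  s2 (successors {s0, s1, s2, s4, s6, s8}): φ is false.
  s3 (successors {s0, s2, s3, s5, s6}): φ is false.
  s4 (successors {s0, s4, s5, s8}): φ is false.
  s5 (successors {s4, s5, s6, s8}): φ is false.
  s6 (successors {s6, s7}): φ is false.
  s7 (successors {s1, s2, s3, s6, s7}): φ is false.
  s8 (successors {s0, s1, s4, s7, s8}): φ is false.
For instance, at s4:
  At s4: \Box \neg \Box \neg (s \to r) is true, so \neg \Box \neg \Box \neg (s \to r) is false.
    At s4: \Box \neg \Box \neg (s \to r) requires \neg \Box \neg (s \to r) at every successor {s0, s4, s5, s8}.
      At s0: \neg \Box \neg (s \to r) is true.
      At s4: \neg \Box \neg (s \to r) is true.
      At s5: \neg \Box \neg (s \to r) is true.
      At s8: \neg \Box \neg (s \to r) is true.
    So \Box \neg \Box \neg (s \to r) is true at s4.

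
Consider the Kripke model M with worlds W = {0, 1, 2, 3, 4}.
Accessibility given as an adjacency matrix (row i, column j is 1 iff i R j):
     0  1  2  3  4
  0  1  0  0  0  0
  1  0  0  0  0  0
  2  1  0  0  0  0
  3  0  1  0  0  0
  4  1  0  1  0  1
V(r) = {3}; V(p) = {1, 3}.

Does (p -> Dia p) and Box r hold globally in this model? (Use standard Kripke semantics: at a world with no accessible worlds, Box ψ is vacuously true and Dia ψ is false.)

Let φ = (p -> Dia p) and Box r. Evaluate φ at each world:
  0 (successors {0}): φ is false.
  1 (successors ∅): φ is false.
  2 (successors {0}): φ is false.
  3 (successors {1}): φ is false.
  4 (successors {0, 2, 4}): φ is false.
Detail at 0 (counterexample):
  At 0: p -> Dia p is true, Box r is false, so (p -> Dia p) and Box r is false.
    At 0: p is false, Dia p is false, so p -> Dia p is true.
      At 0: Dia p requires p at some successor in {0}.
        At 0: p is false.
      So Dia p is false at 0.
    At 0: Box r requires r at every successor {0}.
      r fails at 0, so Box r is false at 0.

No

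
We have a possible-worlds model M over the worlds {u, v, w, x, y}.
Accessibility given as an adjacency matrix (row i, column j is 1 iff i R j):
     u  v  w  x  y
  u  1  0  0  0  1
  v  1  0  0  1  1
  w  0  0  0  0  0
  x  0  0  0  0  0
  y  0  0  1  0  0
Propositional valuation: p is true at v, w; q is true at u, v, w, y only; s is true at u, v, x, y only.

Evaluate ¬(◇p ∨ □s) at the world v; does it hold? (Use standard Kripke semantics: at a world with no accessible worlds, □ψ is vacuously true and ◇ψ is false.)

No

Recall that □ψ holds at a world iff ψ holds at every accessible world, and ◇ψ holds iff ψ holds at some accessible world.
At v: ◇p ∨ □s is true, so ¬(◇p ∨ □s) is false.
  At v: ◇p is false, □s is true, so ◇p ∨ □s is true.
    At v: ◇p requires p at some successor in {u, x, y}.
      At u: p is false.
      At x: p is false.
      At y: p is false.
    So ◇p is false at v.
    At v: □s requires s at every successor {u, x, y}.
      At u: s is true.
      At x: s is true.
      At y: s is true.
    So □s is true at v.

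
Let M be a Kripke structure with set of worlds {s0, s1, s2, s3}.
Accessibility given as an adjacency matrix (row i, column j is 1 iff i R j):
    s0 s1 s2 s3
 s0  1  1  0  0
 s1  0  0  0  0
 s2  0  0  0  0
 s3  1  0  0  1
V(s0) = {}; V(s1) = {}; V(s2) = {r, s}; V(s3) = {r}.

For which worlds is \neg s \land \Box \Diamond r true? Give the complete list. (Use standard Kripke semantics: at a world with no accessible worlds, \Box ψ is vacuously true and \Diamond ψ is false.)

s1

Let φ = \neg s \land \Box \Diamond r. Evaluate φ at each world:
  s0 (successors {s0, s1}): φ is false.
  s1 (successors ∅): φ is true.
  s2 (successors ∅): φ is false.
  s3 (successors {s0, s3}): φ is false.
For instance, at s0:
  At s0: \neg s is true, \Box \Diamond r is false, so \neg s \land \Box \Diamond r is false.
    At s0: \Box \Diamond r requires \Diamond r at every successor {s0, s1}.
      \Diamond r fails at s0, so \Box \Diamond r is false at s0.
Satisfying worlds: {s1}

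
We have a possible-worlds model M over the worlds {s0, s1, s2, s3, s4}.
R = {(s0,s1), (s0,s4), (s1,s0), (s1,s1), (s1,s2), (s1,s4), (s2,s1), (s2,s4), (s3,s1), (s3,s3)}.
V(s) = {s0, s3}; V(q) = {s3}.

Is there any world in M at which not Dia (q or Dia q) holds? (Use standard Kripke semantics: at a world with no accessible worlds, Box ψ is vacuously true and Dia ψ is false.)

Yes

Let φ = not Dia (q or Dia q). Evaluate φ at each world:
  s0 (successors {s1, s4}): φ is true.
  s1 (successors {s0, s1, s2, s4}): φ is true.
  s2 (successors {s1, s4}): φ is true.
  s3 (successors {s1, s3}): φ is false.
  s4 (successors ∅): φ is true.
Detail at s0 (witness):
  At s0: Dia (q or Dia q) is false, so not Dia (q or Dia q) is true.
    At s0: Dia (q or Dia q) requires q or Dia q at some successor in {s1, s4}.
      At s1: q or Dia q is false.
      At s4: q or Dia q is false.
    So Dia (q or Dia q) is false at s0.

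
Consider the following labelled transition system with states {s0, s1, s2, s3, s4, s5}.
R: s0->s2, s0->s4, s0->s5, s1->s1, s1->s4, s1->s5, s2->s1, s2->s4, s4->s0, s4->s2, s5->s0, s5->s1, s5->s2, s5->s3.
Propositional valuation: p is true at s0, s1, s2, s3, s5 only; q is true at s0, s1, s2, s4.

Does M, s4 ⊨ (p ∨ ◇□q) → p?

No

Recall that □ψ holds at a world iff ψ holds at every accessible world, and ◇ψ holds iff ψ holds at some accessible world.
At s4: p ∨ ◇□q is true, p is false, so (p ∨ ◇□q) → p is false.
  At s4: p is false, ◇□q is true, so p ∨ ◇□q is true.
    At s4: ◇□q requires □q at some successor in {s0, s2}.
      □q holds at s2, so ◇□q is true at s4.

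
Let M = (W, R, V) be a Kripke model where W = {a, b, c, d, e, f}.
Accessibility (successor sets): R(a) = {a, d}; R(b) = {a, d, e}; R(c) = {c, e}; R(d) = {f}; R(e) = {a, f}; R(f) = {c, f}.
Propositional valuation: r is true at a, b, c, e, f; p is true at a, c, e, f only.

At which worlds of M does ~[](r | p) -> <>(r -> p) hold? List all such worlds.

Let φ = ~[](r | p) -> <>(r -> p). Evaluate φ at each world:
  a (successors {a, d}): φ is true.
  b (successors {a, d, e}): φ is true.
  c (successors {c, e}): φ is true.
  d (successors {f}): φ is true.
  e (successors {a, f}): φ is true.
  f (successors {c, f}): φ is true.
For instance, at c:
  At c: ~[](r | p) is false, <>(r -> p) is true, so ~[](r | p) -> <>(r -> p) is true.
    At c: [](r | p) is true, so ~[](r | p) is false.
      At c: [](r | p) requires r | p at every successor {c, e}.
        At c: r | p is true.
        At e: r | p is true.
      So [](r | p) is true at c.
    At c: <>(r -> p) requires r -> p at some successor in {c, e}.
      r -> p holds at c, so <>(r -> p) is true at c.
Satisfying worlds: {a, b, c, d, e, f}

a, b, c, d, e, f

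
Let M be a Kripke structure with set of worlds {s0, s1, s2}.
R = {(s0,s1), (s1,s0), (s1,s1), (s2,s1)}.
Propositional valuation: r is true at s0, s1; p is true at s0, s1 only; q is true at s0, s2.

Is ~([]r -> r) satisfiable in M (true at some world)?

Yes

Let φ = ~([]r -> r). Evaluate φ at each world:
  s0 (successors {s1}): φ is false.
  s1 (successors {s0, s1}): φ is false.
  s2 (successors {s1}): φ is true.
Detail at s2 (witness):
  At s2: []r -> r is false, so ~([]r -> r) is true.
    At s2: []r is true, r is false, so []r -> r is false.
      At s2: []r requires r at every successor {s1}.
        At s1: r is true.
      So []r is true at s2.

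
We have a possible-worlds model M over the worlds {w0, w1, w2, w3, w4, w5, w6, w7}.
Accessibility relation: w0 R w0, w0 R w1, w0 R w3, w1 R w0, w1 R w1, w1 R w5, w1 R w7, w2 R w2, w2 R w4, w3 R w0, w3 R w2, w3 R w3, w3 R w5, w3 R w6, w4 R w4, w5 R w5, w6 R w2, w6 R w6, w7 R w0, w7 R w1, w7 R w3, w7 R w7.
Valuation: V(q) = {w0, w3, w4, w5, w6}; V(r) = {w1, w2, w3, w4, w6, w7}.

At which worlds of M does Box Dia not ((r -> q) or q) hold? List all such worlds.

Recall that Box ψ holds at a world iff ψ holds at every accessible world, and Dia ψ holds iff ψ holds at some accessible world.
Let φ = Box Dia not ((r -> q) or q). Evaluate φ at each world:
  w0 (successors {w0, w1, w3}): φ is true.
  w1 (successors {w0, w1, w5, w7}): φ is false.
  w2 (successors {w2, w4}): φ is false.
  w3 (successors {w0, w2, w3, w5, w6}): φ is false.
  w4 (successors {w4}): φ is false.
  w5 (successors {w5}): φ is false.
  w6 (successors {w2, w6}): φ is true.
  w7 (successors {w0, w1, w3, w7}): φ is true.
For instance, at w5:
  At w5: Box Dia not ((r -> q) or q) requires Dia not ((r -> q) or q) at every successor {w5}.
    Dia not ((r -> q) or q) fails at w5, so Box Dia not ((r -> q) or q) is false at w5.
      At w5: Dia not ((r -> q) or q) requires not ((r -> q) or q) at some successor in {w5}.
        At w5: not ((r -> q) or q) is false.
      So Dia not ((r -> q) or q) is false at w5.
Satisfying worlds: {w0, w6, w7}

w0, w6, w7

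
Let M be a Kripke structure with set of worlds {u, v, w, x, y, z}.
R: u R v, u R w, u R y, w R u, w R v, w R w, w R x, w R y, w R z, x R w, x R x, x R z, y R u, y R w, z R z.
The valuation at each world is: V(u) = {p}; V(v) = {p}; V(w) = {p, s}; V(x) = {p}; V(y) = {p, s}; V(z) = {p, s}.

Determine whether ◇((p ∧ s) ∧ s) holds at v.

No

At v: no accessible worlds, so ◇((p ∧ s) ∧ s) is false.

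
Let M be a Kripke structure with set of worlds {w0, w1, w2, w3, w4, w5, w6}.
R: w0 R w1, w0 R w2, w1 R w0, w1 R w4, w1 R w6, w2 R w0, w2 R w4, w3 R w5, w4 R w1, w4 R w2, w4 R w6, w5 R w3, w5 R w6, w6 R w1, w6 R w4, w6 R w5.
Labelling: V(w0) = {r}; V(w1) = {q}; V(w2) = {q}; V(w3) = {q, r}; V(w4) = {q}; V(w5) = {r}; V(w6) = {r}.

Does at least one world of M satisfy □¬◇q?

Recall that □ψ holds at a world iff ψ holds at every accessible world, and ◇ψ holds iff ψ holds at some accessible world.
Let φ = □¬◇q. Evaluate φ at each world:
  w0 (successors {w1, w2}): φ is false.
  w1 (successors {w0, w4, w6}): φ is false.
  w2 (successors {w0, w4}): φ is false.
  w3 (successors {w5}): φ is false.
  w4 (successors {w1, w2, w6}): φ is false.
  w5 (successors {w3, w6}): φ is false.
  w6 (successors {w1, w4, w5}): φ is false.
For instance, at w5:
  At w5: □¬◇q requires ¬◇q at every successor {w3, w6}.
    ¬◇q fails at w6, so □¬◇q is false at w5.
      At w6: ◇q is true, so ¬◇q is false.

No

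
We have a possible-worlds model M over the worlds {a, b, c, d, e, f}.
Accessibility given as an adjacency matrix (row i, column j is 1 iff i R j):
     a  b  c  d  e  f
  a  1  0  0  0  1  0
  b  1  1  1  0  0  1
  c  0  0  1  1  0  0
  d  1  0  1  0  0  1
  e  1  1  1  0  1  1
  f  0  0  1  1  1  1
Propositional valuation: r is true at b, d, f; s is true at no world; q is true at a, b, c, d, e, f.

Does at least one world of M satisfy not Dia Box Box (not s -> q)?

Let φ = not Dia Box Box (not s -> q). Evaluate φ at each world:
  a (successors {a, e}): φ is false.
  b (successors {a, b, c, f}): φ is false.
  c (successors {c, d}): φ is false.
  d (successors {a, c, f}): φ is false.
  e (successors {a, b, c, e, f}): φ is false.
  f (successors {c, d, e, f}): φ is false.
For instance, at d:
  At d: Dia Box Box (not s -> q) is true, so not Dia Box Box (not s -> q) is false.
    At d: Dia Box Box (not s -> q) requires Box Box (not s -> q) at some successor in {a, c, f}.
      Box Box (not s -> q) holds at a, so Dia Box Box (not s -> q) is true at d.

No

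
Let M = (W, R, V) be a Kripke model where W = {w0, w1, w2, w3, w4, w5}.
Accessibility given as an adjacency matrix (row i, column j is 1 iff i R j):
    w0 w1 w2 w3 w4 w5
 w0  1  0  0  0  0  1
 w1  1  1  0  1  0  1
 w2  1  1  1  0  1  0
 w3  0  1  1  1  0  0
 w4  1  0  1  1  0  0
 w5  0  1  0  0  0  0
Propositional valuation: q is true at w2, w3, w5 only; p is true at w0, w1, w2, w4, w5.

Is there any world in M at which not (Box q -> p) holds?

Let φ = not (Box q -> p). Evaluate φ at each world:
  w0 (successors {w0, w5}): φ is false.
  w1 (successors {w0, w1, w3, w5}): φ is false.
  w2 (successors {w0, w1, w2, w4}): φ is false.
  w3 (successors {w1, w2, w3}): φ is false.
  w4 (successors {w0, w2, w3}): φ is false.
  w5 (successors {w1}): φ is false.
For instance, at w0:
  At w0: Box q -> p is true, so not (Box q -> p) is false.
    At w0: Box q is false, p is true, so Box q -> p is true.
      At w0: Box q requires q at every successor {w0, w5}.
        q fails at w0, so Box q is false at w0.

No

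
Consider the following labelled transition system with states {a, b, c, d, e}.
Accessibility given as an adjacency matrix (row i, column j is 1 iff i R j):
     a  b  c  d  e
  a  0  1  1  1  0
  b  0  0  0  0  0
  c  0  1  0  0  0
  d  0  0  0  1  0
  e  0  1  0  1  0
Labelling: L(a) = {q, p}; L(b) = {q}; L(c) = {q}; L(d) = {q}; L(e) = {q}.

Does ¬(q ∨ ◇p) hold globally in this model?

Let φ = ¬(q ∨ ◇p). Evaluate φ at each world:
  a (successors {b, c, d}): φ is false.
  b (successors ∅): φ is false.
  c (successors {b}): φ is false.
  d (successors {d}): φ is false.
  e (successors {b, d}): φ is false.
Detail at a (counterexample):
  At a: q ∨ ◇p is true, so ¬(q ∨ ◇p) is false.
    At a: q is true, ◇p is false, so q ∨ ◇p is true.
      At a: ◇p requires p at some successor in {b, c, d}.
        At b: p is false.
        At c: p is false.
        At d: p is false.
      So ◇p is false at a.

No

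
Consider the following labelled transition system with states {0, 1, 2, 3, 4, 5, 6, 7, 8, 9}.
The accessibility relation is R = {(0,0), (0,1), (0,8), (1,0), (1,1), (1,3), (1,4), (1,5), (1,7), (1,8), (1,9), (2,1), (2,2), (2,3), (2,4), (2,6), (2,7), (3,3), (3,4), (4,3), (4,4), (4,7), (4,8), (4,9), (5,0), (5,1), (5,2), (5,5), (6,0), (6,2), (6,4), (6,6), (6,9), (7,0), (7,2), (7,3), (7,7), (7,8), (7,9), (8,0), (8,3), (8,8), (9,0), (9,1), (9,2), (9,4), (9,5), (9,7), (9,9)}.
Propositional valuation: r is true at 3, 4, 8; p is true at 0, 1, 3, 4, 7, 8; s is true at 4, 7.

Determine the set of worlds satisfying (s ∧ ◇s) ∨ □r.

3, 4, 7

Let φ = (s ∧ ◇s) ∨ □r. Evaluate φ at each world:
  0 (successors {0, 1, 8}): φ is false.
  1 (successors {0, 1, 3, 4, 5, 7, 8, 9}): φ is false.
  2 (successors {1, 2, 3, 4, 6, 7}): φ is false.
  3 (successors {3, 4}): φ is true.
  4 (successors {3, 4, 7, 8, 9}): φ is true.
  5 (successors {0, 1, 2, 5}): φ is false.
  6 (successors {0, 2, 4, 6, 9}): φ is false.
  7 (successors {0, 2, 3, 7, 8, 9}): φ is true.
  8 (successors {0, 3, 8}): φ is false.
  9 (successors {0, 1, 2, 4, 5, 7, 9}): φ is false.
For instance, at 3:
  At 3: s ∧ ◇s is false, □r is true, so (s ∧ ◇s) ∨ □r is true.
    At 3: s is false, ◇s is true, so s ∧ ◇s is false.
      At 3: ◇s requires s at some successor in {3, 4}.
        s holds at 4, so ◇s is true at 3.
    At 3: □r requires r at every successor {3, 4}.
      At 3: r is true.
      At 4: r is true.
    So □r is true at 3.
Satisfying worlds: {3, 4, 7}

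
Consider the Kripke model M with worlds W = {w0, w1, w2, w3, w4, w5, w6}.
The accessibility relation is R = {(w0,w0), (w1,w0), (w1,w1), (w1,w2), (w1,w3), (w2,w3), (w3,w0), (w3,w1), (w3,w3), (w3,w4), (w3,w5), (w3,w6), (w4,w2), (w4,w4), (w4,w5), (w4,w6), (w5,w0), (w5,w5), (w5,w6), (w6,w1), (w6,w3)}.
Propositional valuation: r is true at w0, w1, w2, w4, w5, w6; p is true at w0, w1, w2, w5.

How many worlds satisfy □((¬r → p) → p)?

Let φ = □((¬r → p) → p). Evaluate φ at each world:
  w0 (successors {w0}): φ is true.
  w1 (successors {w0, w1, w2, w3}): φ is true.
  w2 (successors {w3}): φ is true.
  w3 (successors {w0, w1, w3, w4, w5, w6}): φ is false.
  w4 (successors {w2, w4, w5, w6}): φ is false.
  w5 (successors {w0, w5, w6}): φ is false.
  w6 (successors {w1, w3}): φ is true.
For instance, at w2:
  At w2: □((¬r → p) → p) requires (¬r → p) → p at every successor {w3}.
    At w3: (¬r → p) → p is true.
  So □((¬r → p) → p) is true at w2.
Satisfying worlds: {w0, w1, w2, w6}

4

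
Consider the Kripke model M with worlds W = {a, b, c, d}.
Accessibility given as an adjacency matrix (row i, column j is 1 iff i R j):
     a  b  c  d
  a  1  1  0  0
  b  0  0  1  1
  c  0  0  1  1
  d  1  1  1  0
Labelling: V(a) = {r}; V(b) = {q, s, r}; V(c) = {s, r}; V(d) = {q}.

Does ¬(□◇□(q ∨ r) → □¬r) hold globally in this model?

Yes

Let φ = ¬(□◇□(q ∨ r) → □¬r). Evaluate φ at each world:
  a (successors {a, b}): φ is true.
  b (successors {c, d}): φ is true.
  c (successors {c, d}): φ is true.
  d (successors {a, b, c}): φ is true.
For instance, at a:
  At a: □◇□(q ∨ r) → □¬r is false, so ¬(□◇□(q ∨ r) → □¬r) is true.
    At a: □◇□(q ∨ r) is true, □¬r is false, so □◇□(q ∨ r) → □¬r is false.
      At a: □◇□(q ∨ r) requires ◇□(q ∨ r) at every successor {a, b}.
        At a: ◇□(q ∨ r) is true.
        At b: ◇□(q ∨ r) is true.
      So □◇□(q ∨ r) is true at a.
      At a: □¬r requires ¬r at every successor {a, b}.
        ¬r fails at a, so □¬r is false at a.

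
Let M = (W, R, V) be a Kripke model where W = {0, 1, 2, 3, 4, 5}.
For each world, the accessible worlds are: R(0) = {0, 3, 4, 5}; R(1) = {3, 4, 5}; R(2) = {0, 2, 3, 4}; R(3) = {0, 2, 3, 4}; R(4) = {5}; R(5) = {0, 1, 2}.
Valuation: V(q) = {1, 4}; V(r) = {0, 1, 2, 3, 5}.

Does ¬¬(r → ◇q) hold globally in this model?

Yes

Let φ = ¬¬(r → ◇q). Evaluate φ at each world:
  0 (successors {0, 3, 4, 5}): φ is true.
  1 (successors {3, 4, 5}): φ is true.
  2 (successors {0, 2, 3, 4}): φ is true.
  3 (successors {0, 2, 3, 4}): φ is true.
  4 (successors {5}): φ is true.
  5 (successors {0, 1, 2}): φ is true.
For instance, at 4:
  At 4: ¬(r → ◇q) is false, so ¬¬(r → ◇q) is true.
    At 4: r → ◇q is true, so ¬(r → ◇q) is false.
      At 4: r is false, ◇q is false, so r → ◇q is true.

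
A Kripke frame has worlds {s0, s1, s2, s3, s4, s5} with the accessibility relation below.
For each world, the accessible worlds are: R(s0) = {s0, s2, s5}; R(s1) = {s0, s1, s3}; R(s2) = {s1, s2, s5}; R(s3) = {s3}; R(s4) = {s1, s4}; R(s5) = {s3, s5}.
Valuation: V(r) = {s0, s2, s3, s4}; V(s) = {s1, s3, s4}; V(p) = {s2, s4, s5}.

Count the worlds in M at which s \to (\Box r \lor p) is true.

Let φ = s \to (\Box r \lor p). Evaluate φ at each world:
  s0 (successors {s0, s2, s5}): φ is true.
  s1 (successors {s0, s1, s3}): φ is false.
  s2 (successors {s1, s2, s5}): φ is true.
  s3 (successors {s3}): φ is true.
  s4 (successors {s1, s4}): φ is true.
  s5 (successors {s3, s5}): φ is true.
For instance, at s4:
  At s4: s is true, \Box r \lor p is true, so s \to (\Box r \lor p) is true.
    At s4: \Box r is false, p is true, so \Box r \lor p is true.
      At s4: \Box r requires r at every successor {s1, s4}.
        r fails at s1, so \Box r is false at s4.
Satisfying worlds: {s0, s2, s3, s4, s5}

5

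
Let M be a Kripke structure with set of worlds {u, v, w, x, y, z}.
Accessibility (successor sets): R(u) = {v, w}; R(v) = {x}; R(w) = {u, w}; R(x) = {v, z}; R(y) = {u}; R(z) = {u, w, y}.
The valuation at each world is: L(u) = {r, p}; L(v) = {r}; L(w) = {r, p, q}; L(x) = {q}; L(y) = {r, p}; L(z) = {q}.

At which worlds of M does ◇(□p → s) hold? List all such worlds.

Let φ = ◇(□p → s). Evaluate φ at each world:
  u (successors {v, w}): φ is true.
  v (successors {x}): φ is true.
  w (successors {u, w}): φ is true.
  x (successors {v, z}): φ is true.
  y (successors {u}): φ is true.
  z (successors {u, w, y}): φ is true.
For instance, at v:
  At v: ◇(□p → s) requires □p → s at some successor in {x}.
    □p → s holds at x, so ◇(□p → s) is true at v.
      At x: □p is false, s is false, so □p → s is true.
Satisfying worlds: {u, v, w, x, y, z}

u, v, w, x, y, z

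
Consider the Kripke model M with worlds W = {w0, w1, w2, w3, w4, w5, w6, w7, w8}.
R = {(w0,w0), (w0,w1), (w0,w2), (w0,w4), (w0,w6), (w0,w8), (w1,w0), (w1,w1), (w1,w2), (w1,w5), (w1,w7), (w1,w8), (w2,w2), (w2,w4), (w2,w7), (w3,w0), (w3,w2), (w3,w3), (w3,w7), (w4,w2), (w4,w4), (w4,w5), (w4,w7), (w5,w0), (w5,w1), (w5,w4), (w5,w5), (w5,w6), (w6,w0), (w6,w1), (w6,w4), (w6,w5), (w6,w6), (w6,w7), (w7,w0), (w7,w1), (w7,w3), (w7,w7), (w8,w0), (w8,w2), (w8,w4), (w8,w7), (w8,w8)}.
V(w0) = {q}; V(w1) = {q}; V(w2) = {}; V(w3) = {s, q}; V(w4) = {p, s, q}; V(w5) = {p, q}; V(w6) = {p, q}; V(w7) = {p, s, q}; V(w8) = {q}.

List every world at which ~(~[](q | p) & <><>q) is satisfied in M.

Let φ = ~(~[](q | p) & <><>q). Evaluate φ at each world:
  w0 (successors {w0, w1, w2, w4, w6, w8}): φ is false.
  w1 (successors {w0, w1, w2, w5, w7, w8}): φ is false.
  w2 (successors {w2, w4, w7}): φ is false.
  w3 (successors {w0, w2, w3, w7}): φ is false.
  w4 (successors {w2, w4, w5, w7}): φ is false.
  w5 (successors {w0, w1, w4, w5, w6}): φ is true.
  w6 (successors {w0, w1, w4, w5, w6, w7}): φ is true.
  w7 (successors {w0, w1, w3, w7}): φ is true.
  w8 (successors {w0, w2, w4, w7, w8}): φ is false.
For instance, at w4:
  At w4: ~[](q | p) & <><>q is true, so ~(~[](q | p) & <><>q) is false.
    At w4: ~[](q | p) is true, <><>q is true, so ~[](q | p) & <><>q is true.
      At w4: [](q | p) is false, so ~[](q | p) is true.
      At w4: <><>q requires <>q at some successor in {w2, w4, w5, w7}.
        <>q holds at w2, so <><>q is true at w4.
Satisfying worlds: {w5, w6, w7}

w5, w6, w7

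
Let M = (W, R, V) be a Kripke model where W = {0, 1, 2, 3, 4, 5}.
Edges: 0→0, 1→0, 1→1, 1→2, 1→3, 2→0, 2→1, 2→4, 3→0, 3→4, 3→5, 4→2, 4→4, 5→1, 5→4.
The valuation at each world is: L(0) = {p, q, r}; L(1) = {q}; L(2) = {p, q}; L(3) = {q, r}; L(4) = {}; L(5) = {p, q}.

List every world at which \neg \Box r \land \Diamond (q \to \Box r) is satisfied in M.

Recall that \Box ψ holds at a world iff ψ holds at every accessible world, and \Diamond ψ holds iff ψ holds at some accessible world.
Let φ = \neg \Box r \land \Diamond (q \to \Box r). Evaluate φ at each world:
  0 (successors {0}): φ is false.
  1 (successors {0, 1, 2, 3}): φ is true.
  2 (successors {0, 1, 4}): φ is true.
  3 (successors {0, 4, 5}): φ is true.
  4 (successors {2, 4}): φ is true.
  5 (successors {1, 4}): φ is true.
For instance, at 1:
  At 1: \neg \Box r is true, \Diamond (q \to \Box r) is true, so \neg \Box r \land \Diamond (q \to \Box r) is true.
    At 1: \Box r is false, so \neg \Box r is true.
      At 1: \Box r requires r at every successor {0, 1, 2, 3}.
        r fails at 1, so \Box r is false at 1.
    At 1: \Diamond (q \to \Box r) requires q \to \Box r at some successor in {0, 1, 2, 3}.
      q \to \Box r holds at 0, so \Diamond (q \to \Box r) is true at 1.
Satisfying worlds: {1, 2, 3, 4, 5}

1, 2, 3, 4, 5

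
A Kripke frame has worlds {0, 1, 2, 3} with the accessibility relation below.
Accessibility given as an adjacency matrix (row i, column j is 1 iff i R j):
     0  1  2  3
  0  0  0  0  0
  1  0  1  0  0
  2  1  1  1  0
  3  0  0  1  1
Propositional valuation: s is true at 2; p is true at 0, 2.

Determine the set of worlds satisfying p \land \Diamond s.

2

Recall that \Diamond ψ holds at a world iff ψ holds at some accessible world.
Let φ = p \land \Diamond s. Evaluate φ at each world:
  0 (successors ∅): φ is false.
  1 (successors {1}): φ is false.
  2 (successors {0, 1, 2}): φ is true.
  3 (successors {2, 3}): φ is false.
For instance, at 3:
  At 3: p is false, \Diamond s is true, so p \land \Diamond s is false.
    At 3: \Diamond s requires s at some successor in {2, 3}.
      s holds at 2, so \Diamond s is true at 3.
Satisfying worlds: {2}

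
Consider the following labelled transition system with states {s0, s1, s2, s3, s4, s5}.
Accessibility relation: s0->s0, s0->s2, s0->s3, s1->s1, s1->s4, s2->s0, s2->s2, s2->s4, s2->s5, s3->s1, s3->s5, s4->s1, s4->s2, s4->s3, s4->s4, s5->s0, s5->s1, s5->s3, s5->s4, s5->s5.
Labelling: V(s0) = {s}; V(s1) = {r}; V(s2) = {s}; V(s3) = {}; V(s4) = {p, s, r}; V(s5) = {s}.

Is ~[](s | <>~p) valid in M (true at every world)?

No

Let φ = ~[](s | <>~p). Evaluate φ at each world:
  s0 (successors {s0, s2, s3}): φ is false.
  s1 (successors {s1, s4}): φ is false.
  s2 (successors {s0, s2, s4, s5}): φ is false.
  s3 (successors {s1, s5}): φ is false.
  s4 (successors {s1, s2, s3, s4}): φ is false.
  s5 (successors {s0, s1, s3, s4, s5}): φ is false.
Detail at s0 (counterexample):
  At s0: [](s | <>~p) is true, so ~[](s | <>~p) is false.
    At s0: [](s | <>~p) requires s | <>~p at every successor {s0, s2, s3}.
      At s0: s | <>~p is true.
      At s2: s | <>~p is true.
      At s3: s | <>~p is true.
    So [](s | <>~p) is true at s0.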